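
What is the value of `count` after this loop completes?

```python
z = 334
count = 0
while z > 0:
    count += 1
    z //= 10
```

Count digits by repeated division by 10
`count` takes the values: 0 → 1 → 2 → 3

Answer: 3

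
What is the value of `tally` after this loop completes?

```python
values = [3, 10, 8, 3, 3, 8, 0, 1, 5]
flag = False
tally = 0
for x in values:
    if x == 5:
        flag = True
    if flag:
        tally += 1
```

Count elements after first 5 in [3, 10, 8, 3, 3, 8, 0, 1, 5]
`tally` takes the values: 0 → 1

Answer: 1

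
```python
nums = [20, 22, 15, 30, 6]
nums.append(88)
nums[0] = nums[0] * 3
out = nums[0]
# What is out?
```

Trace:
`nums = [20, 22, 15, 30, 6]` → nums = [20, 22, 15, 30, 6]
`nums.append(88)` → nums = [20, 22, 15, 30, 6, 88]
`nums[0] = nums[0] * 3` → nums = [60, 22, 15, 30, 6, 88]
`out = nums[0]` → out = 60
So out = 60

Answer: 60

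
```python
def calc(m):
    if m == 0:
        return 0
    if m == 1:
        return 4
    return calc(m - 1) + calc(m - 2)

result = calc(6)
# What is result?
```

Build up from base cases: calc(0)=0, calc(1)=4, calc(2)=4, calc(3)=8, calc(4)=12, calc(5)=20, calc(6)=32

Answer: 32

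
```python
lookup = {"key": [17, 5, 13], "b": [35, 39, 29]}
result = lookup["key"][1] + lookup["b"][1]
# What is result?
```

Trace:
`lookup = {"key": [17, 5, 13], "b": [35, 39, 29]}` → lookup = {'key': [17, 5, 13], 'b': [35, 39, 29]}
`result = lookup["key"][1] + lookup["b"][1]` → result = 44
So result = 44

Answer: 44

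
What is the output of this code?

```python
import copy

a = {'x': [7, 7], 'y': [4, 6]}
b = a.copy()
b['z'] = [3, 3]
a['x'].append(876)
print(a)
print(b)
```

Key concept: shallow copy of dict with mutable values.
Step by step:
`a = {'x': [7, 7], 'y': [4, 6]}` → a = {'x': [7, 7], 'y': [4, 6]}
`b = a.copy()` → b = {'x': [7, 7], 'y': [4, 6]}
`b['z'] = [3, 3]` → b = {'x': [7, 7], 'y': [4, 6], 'z': [3, 3]}
`a['x'].append(876)` → a = {'x': [7, 7, 876], 'y': [4, 6]}; b = {'x': [7, 7, 876], 'y': [4, 6], 'z': [3, 3]}
`print(a)` → prints {'x': [7, 7, 876], 'y': [4, 6]}
`print(b)` → prints {'x': [7, 7, 876], 'y': [4, 6], 'z': [3, 3]}

Answer:
{'x': [7, 7, 876], 'y': [4, 6]}
{'x': [7, 7, 876], 'y': [4, 6], 'z': [3, 3]}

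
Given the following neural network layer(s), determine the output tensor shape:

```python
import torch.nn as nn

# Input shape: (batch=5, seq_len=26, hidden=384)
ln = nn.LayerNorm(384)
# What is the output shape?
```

Input: (5, 26, 384) -> Output: (5, 26, 384)

Answer: (5, 26, 384)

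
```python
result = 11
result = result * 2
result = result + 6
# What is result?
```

Trace:
`result = 11` → result = 11
`result = result * 2` → result = 22
`result = result + 6` → result = 28
So result = 28

Answer: 28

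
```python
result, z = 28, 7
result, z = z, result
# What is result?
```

Trace:
`result, z = 28, 7` → result = 28; z = 7
`result, z = z, result` → result = 7; z = 28
So result = 7

Answer: 7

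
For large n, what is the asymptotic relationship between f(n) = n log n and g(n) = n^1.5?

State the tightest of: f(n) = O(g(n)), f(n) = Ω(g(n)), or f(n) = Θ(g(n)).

n log n vs n^1.5: f(n) = O(g(n)) but not Ω(g(n)) — n^1.5 grows strictly faster than n log n.

Answer: f(n) = O(g(n)) but not Ω(g(n)) — n^1.5 grows strictly faster than n log n.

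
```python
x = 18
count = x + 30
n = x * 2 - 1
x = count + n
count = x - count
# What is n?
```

Trace:
`x = 18` → x = 18
`count = x + 30` → count = 48
`n = x * 2 - 1` → n = 35
`x = count + n` → x = 83
`count = x - count` → count = 35
So n = 35

Answer: 35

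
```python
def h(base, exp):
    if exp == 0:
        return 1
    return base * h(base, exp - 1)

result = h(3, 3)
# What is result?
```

h(3, 3) = 3 * 3 * 3 = 27

Answer: 27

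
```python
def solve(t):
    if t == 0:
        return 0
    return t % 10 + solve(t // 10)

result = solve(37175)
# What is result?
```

Sum of digits of 37175: 5 + 7 + 1 + 7 + 3 = 23

Answer: 23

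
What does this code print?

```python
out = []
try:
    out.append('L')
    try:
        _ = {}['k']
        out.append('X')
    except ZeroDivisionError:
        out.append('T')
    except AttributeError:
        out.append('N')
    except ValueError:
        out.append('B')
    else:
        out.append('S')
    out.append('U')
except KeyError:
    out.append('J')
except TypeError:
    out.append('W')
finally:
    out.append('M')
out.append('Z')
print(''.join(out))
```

Execution trace: 'L' (try body) → 'J' (except KeyError) → 'M' (finally) → 'Z' (after the try/except). Output: LJMZ

Answer: LJMZ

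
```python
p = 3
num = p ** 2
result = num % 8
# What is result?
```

Trace:
`p = 3` → p = 3
`num = p ** 2` → num = 9
`result = num % 8` → result = 1
So result = 1

Answer: 1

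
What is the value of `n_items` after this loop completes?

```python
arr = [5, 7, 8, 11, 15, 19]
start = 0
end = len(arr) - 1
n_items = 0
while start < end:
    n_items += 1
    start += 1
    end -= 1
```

Iterations until pointers meet (list length 6)
`n_items` takes the values: 0 → 1 → 2 → 3

Answer: 3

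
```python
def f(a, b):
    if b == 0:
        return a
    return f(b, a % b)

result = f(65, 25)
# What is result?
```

f(65, 25) -> f(25, 15) -> f(15, 10) -> f(10, 5) -> f(5, 0) -> 5

Answer: 5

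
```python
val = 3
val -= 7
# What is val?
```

Trace:
`val = 3` → val = 3
`val -= 7` → val = -4
So val = -4

Answer: -4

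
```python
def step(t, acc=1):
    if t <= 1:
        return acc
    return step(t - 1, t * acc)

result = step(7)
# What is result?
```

Accumulator trace (n, acc): (7, 1) -> (6, 7) -> (5, 42) -> (4, 210) -> (3, 840) -> (2, 2520) -> (1, 5040) -> return 5040

Answer: 5040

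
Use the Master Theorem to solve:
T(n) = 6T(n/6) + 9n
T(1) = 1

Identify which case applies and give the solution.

a=6, b=6, f(n)=9n. log_6(6) = 1. Since c=1 = 1, Case 2 applies: T(n) = Θ(n^log_b(a) · log n) = O(n log n).

Answer: O(n log n) - Case 2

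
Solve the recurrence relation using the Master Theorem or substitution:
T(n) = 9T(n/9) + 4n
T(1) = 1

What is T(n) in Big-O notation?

By Master Theorem: a=9, b=9, f(n)=4n. Since log_9(9) = 1 and f(n) = Θ(n^1), Case 2 applies. T(n) = O(n log n).

Answer: O(n log n)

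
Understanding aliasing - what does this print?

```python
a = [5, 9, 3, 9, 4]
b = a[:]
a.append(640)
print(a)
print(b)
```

Key concept: slice [:] creates copy.
Step by step:
`a = [5, 9, 3, 9, 4]` → a = [5, 9, 3, 9, 4]
`b = a[:]` → b = [5, 9, 3, 9, 4]
`a.append(640)` → a = [5, 9, 3, 9, 4, 640]
`print(a)` → prints [5, 9, 3, 9, 4, 640]
`print(b)` → prints [5, 9, 3, 9, 4]

Answer:
[5, 9, 3, 9, 4, 640]
[5, 9, 3, 9, 4]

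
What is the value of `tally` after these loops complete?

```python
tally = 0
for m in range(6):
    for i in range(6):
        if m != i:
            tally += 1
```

6² - 6 (exclude diagonal)
`tally` takes the values: 0 → 1 → 2 → 3 → 4 → 5 → 6 → 7 → 8 → 9 → 10 → 11 → 12 → 13 → 14 → 15 → 16 → 17 → 18 → 19 → 20 → 21 → 22 → 23 → 24 → 25 → 26 → 27 → 28 → 29 → 30

Answer: 30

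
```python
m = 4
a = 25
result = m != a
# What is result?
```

Trace:
`m = 4` → m = 4
`a = 25` → a = 25
`result = m != a` → result = True
So result = True

Answer: True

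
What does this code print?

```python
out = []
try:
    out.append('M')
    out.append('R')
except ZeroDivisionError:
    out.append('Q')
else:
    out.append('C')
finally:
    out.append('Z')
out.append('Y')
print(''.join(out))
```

Execution trace: 'M' (try body) → 'R' (try body, no exception) → 'C' (else) → 'Z' (finally) → 'Y' (after the try/except). Output: MRCZY

Answer: MRCZY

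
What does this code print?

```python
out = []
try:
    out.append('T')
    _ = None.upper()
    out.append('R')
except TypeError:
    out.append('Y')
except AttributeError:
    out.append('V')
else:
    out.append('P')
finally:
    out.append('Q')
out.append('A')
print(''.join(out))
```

Execution trace: 'T' (try body) → 'V' (except AttributeError) → 'Q' (finally) → 'A' (after the try/except). Output: TVQA

Answer: TVQA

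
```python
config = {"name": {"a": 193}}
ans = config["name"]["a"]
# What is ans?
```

Trace:
`config = {"name": {"a": 193}}` → config = {'name': {'a': 193}}
`ans = config["name"]["a"]` → ans = 193
So ans = 193

Answer: 193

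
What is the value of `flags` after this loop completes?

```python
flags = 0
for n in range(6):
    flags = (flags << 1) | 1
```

Build 6 consecutive 1-bits: 0b111111
`flags` takes the values: 0 → 1 → 3 → 7 → 15 → 31 → 63

Answer: 63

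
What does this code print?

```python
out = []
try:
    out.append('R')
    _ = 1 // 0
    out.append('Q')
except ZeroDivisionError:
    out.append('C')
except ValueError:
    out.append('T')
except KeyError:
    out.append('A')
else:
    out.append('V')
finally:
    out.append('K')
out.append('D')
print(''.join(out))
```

Execution trace: 'R' (try body) → 'C' (except ZeroDivisionError) → 'K' (finally) → 'D' (after the try/except). Output: RCKD

Answer: RCKD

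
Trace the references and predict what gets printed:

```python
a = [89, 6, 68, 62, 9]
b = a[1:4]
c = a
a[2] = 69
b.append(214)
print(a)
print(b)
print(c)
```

Key concept: slice vs alias.
Step by step:
`a = [89, 6, 68, 62, 9]` → a = [89, 6, 68, 62, 9]
`b = a[1:4]` → b = [6, 68, 62]
`c = a` → c = [89, 6, 68, 62, 9] (same object as a)
`a[2] = 69` → a = [89, 6, 69, 62, 9] (same object as c); c = [89, 6, 69, 62, 9] (same object as a)
`b.append(214)` → b = [6, 68, 62, 214]
`print(a)` → prints [89, 6, 69, 62, 9]
`print(b)` → prints [6, 68, 62, 214]
`print(c)` → prints [89, 6, 69, 62, 9]

Answer:
[89, 6, 69, 62, 9]
[6, 68, 62, 214]
[89, 6, 69, 62, 9]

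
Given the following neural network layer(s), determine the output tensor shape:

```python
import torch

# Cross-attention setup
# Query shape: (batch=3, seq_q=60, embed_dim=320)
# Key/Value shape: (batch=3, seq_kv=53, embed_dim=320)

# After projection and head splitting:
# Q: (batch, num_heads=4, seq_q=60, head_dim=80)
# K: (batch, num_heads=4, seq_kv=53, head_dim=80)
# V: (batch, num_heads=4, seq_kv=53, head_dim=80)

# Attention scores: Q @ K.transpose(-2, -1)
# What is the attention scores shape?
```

Input: (3, 60, 320) -> Output: (3, 4, 60, 53)

Answer: (3, 4, 60, 53)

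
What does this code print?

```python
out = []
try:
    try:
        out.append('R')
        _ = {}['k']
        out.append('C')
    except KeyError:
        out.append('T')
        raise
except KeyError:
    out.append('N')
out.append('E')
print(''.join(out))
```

Execution trace: 'R' (inner try body) → 'T' (inner except KeyError) → 'N' (outer except KeyError) → 'E' (after the try/except). Output: RTNE

Answer: RTNE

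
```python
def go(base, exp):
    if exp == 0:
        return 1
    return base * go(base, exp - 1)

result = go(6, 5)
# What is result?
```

go(6, 5) = 6 * 6 * 6 * 6 * 6 = 7776

Answer: 7776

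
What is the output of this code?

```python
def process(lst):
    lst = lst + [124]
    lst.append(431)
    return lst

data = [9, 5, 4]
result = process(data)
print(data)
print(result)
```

Key concept: rebinding parameter vs mutation.
Step by step:
`data = [9, 5, 4]` → data = [9, 5, 4]
`result = process(data)` → result = [9, 5, 4, 124, 431]
`print(data)` → prints [9, 5, 4]
`print(result)` → prints [9, 5, 4, 124, 431]

Answer:
[9, 5, 4]
[9, 5, 4, 124, 431]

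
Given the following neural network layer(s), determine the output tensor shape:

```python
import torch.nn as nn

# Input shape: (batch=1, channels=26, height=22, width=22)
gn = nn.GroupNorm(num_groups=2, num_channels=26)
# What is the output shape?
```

Input: (1, 26, 22, 22) -> Output: (1, 26, 22, 22)

Answer: (1, 26, 22, 22)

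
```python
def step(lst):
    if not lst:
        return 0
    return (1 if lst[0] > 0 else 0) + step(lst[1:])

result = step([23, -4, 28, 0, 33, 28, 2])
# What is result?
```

Count of positive elements in [23, -4, 28, 0, 33, 28, 2] = 5

Answer: 5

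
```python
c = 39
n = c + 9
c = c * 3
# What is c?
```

Trace:
`c = 39` → c = 39
`n = c + 9` → n = 48
`c = c * 3` → c = 117
So c = 117

Answer: 117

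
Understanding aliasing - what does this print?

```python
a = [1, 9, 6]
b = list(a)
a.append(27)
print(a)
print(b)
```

Key concept: list() constructor creates copy.
Step by step:
`a = [1, 9, 6]` → a = [1, 9, 6]
`b = list(a)` → b = [1, 9, 6]
`a.append(27)` → a = [1, 9, 6, 27]
`print(a)` → prints [1, 9, 6, 27]
`print(b)` → prints [1, 9, 6]

Answer:
[1, 9, 6, 27]
[1, 9, 6]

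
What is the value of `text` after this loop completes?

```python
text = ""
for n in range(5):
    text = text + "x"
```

Repeat 'x' 5 times
`text` takes the values: "" → "x" → "xx" → "xxx" → "xxxx" → "xxxxx"

Answer: "xxxxx"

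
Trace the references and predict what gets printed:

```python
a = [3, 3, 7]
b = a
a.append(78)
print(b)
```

Key concept: basic list aliasing.
Step by step:
`a = [3, 3, 7]` → a = [3, 3, 7]
`b = a` → b = [3, 3, 7] (same object as a)
`a.append(78)` → a = [3, 3, 7, 78] (same object as b); b = [3, 3, 7, 78] (same object as a)
`print(b)` → prints [3, 3, 7, 78]

Answer: [3, 3, 7, 78]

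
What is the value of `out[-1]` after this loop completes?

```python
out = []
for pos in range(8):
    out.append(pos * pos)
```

Last element of squares 0 to 7
`out` takes the values: [] → [0] → [0, 1] → [0, 1, 4] → [0, 1, 4, 9] → [0, 1, 4, 9, 16] → [0, 1, 4, 9, 16, 25] → [0, 1, 4, 9, 16, 25, 36] → [0, 1, 4, 9, 16, 25, 36, 49]
So `out[-1]` = 49

Answer: 49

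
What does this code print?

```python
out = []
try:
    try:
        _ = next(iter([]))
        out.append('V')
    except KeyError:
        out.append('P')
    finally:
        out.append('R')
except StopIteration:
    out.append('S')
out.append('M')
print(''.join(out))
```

Execution trace: 'R' (inner finally) → 'S' (outer except StopIteration) → 'M' (after the try/except). Output: RSM

Answer: RSM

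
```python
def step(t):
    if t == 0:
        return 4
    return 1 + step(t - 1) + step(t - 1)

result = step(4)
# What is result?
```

step(t) = 1 + 2·step(t-1), step(0)=4. Closed form: (4+1)·2^4 - 1 = 79.

Answer: 79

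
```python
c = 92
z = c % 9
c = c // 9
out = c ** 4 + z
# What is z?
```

Trace:
`c = 92` → c = 92
`z = c % 9` → z = 2
`c = c // 9` → c = 10
`out = c ** 4 + z` → out = 10002
So z = 2

Answer: 2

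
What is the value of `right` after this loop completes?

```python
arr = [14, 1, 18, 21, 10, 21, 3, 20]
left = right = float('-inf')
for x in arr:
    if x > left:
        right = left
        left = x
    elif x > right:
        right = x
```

Second largest (with repeats) in [14, 1, 18, 21, 10, 21, 3, 20]
`right` takes the values: -inf → 1 → 14 → 18 → 21

Answer: 21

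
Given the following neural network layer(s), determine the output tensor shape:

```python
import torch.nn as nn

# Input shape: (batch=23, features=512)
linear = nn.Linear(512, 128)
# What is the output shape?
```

Input: (23, 512) -> Output: (23, 128)

Answer: (23, 128)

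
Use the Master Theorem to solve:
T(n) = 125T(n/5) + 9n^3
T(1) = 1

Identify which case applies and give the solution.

a=125, b=5, f(n)=9n^3. log_5(125) = 3. Since c=3 = 3, Case 2 applies: T(n) = Θ(n^log_b(a) · log n) = O(n^3 log n).

Answer: O(n^3 log n) - Case 2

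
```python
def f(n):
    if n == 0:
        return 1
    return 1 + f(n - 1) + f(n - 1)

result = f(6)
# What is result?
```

f(n) = 1 + 2·f(n-1), f(0)=1. Closed form: (1+1)·2^6 - 1 = 127.

Answer: 127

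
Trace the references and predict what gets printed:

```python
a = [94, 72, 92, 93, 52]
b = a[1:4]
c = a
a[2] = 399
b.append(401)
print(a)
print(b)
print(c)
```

Key concept: slice vs alias.
Step by step:
`a = [94, 72, 92, 93, 52]` → a = [94, 72, 92, 93, 52]
`b = a[1:4]` → b = [72, 92, 93]
`c = a` → c = [94, 72, 92, 93, 52] (same object as a)
`a[2] = 399` → a = [94, 72, 399, 93, 52] (same object as c); c = [94, 72, 399, 93, 52] (same object as a)
`b.append(401)` → b = [72, 92, 93, 401]
`print(a)` → prints [94, 72, 399, 93, 52]
`print(b)` → prints [72, 92, 93, 401]
`print(c)` → prints [94, 72, 399, 93, 52]

Answer:
[94, 72, 399, 93, 52]
[72, 92, 93, 401]
[94, 72, 399, 93, 52]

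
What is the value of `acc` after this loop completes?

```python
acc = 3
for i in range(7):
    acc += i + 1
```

Start at 3, add 1 to 7 = 31
`acc` takes the values: 3 → 4 → 6 → 9 → 13 → 18 → 24 → 31

Answer: 31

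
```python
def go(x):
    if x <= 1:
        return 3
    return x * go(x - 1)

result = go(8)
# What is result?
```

go(8) = 8 * 7 * 6 * 5 * 4 * 3 * 2 * 3 = 120960

Answer: 120960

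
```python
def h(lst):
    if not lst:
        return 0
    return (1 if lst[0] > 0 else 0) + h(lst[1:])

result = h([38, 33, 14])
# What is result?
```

Count of positive elements in [38, 33, 14] = 3

Answer: 3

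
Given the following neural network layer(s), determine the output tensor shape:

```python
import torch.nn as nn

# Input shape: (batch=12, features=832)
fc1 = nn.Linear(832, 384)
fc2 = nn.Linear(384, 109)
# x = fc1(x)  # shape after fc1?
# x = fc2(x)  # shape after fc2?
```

Input: (12, 832) -> after fc1: (12, 384) -> Output: (12, 109)

Answer: (12, 109)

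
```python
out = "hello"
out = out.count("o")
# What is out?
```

Trace:
`out = "hello"` → out = 'hello'
`out = out.count("o")` → out = 1
So out = 1

Answer: 1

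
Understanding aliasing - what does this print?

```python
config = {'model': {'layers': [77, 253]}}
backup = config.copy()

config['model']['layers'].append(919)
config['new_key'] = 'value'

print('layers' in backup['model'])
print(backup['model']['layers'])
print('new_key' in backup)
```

Key concept: shallow copy gotcha with nested dict.
Step by step:
`config = {'model': {'layers': [77, 253]}}` → config = {'model': {'layers': [77, 253]}}
`backup = config.copy()` → backup = {'model': {'layers': [77, 253]}}
`config['model']['layers'].append(919)` → config = {'model': {'layers': [77, 253, 919]}}; backup = {'model': {'layers': [77, 253, 919]}}
`config['new_key'] = 'value'` → config = {'model': {'layers': [77, 253, 919]}, 'new_key': 'value'}
`print('layers' in backup['model'])` → prints True
`print(backup['model']['layers'])` → prints [77, 253, 919]
`print('new_key' in backup)` → prints False

Answer:
True
[77, 253, 919]
False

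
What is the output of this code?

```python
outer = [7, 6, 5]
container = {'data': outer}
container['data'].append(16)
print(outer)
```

Key concept: dict holds reference to list.
Step by step:
`outer = [7, 6, 5]` → outer = [7, 6, 5]
`container = {'data': outer}` → container = {'data': [7, 6, 5]}
`container['data'].append(16)` → outer = [7, 6, 5, 16]; container = {'data': [7, 6, 5, 16]}
`print(outer)` → prints [7, 6, 5, 16]

Answer: [7, 6, 5, 16]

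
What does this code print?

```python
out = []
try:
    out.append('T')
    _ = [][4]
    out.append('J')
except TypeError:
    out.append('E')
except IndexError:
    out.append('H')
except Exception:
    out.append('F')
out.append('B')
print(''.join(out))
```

Execution trace: 'T' (try body) → 'H' (except IndexError) → 'B' (after the try/except). Output: THB

Answer: THB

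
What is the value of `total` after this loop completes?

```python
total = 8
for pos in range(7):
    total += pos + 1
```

Start at 8, add 1 to 7 = 36
`total` takes the values: 8 → 9 → 11 → 14 → 18 → 23 → 29 → 36

Answer: 36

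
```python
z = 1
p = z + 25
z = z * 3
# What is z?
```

Trace:
`z = 1` → z = 1
`p = z + 25` → p = 26
`z = z * 3` → z = 3
So z = 3

Answer: 3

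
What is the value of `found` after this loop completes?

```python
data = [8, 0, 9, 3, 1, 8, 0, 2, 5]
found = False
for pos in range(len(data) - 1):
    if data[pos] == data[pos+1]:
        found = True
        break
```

Check consecutive duplicates in [8, 0, 9, 3, 1, 8, 0, 2, 5]
`found` takes the values: False

Answer: False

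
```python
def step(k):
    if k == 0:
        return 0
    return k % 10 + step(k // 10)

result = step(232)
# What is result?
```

Sum of digits of 232: 2 + 3 + 2 = 7

Answer: 7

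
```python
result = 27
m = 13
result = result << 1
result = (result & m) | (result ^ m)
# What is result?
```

Trace:
`result = 27` → result = 27
`m = 13` → m = 13
`result = result << 1` → result = 54
`result = (result & m) | (result ^ m)` → result = 63
So result = 63

Answer: 63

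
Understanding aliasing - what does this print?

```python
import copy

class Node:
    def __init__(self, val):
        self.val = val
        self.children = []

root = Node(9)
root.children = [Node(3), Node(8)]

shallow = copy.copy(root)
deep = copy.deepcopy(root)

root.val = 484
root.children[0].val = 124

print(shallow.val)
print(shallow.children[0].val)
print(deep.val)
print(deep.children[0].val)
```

Key concept: deep copy with custom objects.
Step by step:
`root = Node(9)` → root = Node(val=9, children=[])
`root.children = [Node(3), Node(8)]` → root = Node(val=9, children=[Node(val=3, children=[]), Node(val=8, children=[])])
`shallow = copy.copy(root)` → shallow = Node(val=9, children=[Node(val=3, children=[]), Node(val=8, children=[])])
`deep = copy.deepcopy(root)` → deep = Node(val=9, children=[Node(val=3, children=[]), Node(val=8, children=[])])
`root.val = 484` → root = Node(val=484, children=[Node(val=3, children=[]), Node(val=8, children=[])])
`root.children[0].val = 124` → root = Node(val=484, children=[Node(val=124, children=[]), Node(val=8, children=[])]); shallow = Node(val=9, children=[Node(val=124, children=[]), Node(val=8, children=[])])
`print(shallow.val)` → prints 9
`print(shallow.children[0].val)` → prints 124
`print(deep.val)` → prints 9
`print(deep.children[0].val)` → prints 3

Answer:
9
124
9
3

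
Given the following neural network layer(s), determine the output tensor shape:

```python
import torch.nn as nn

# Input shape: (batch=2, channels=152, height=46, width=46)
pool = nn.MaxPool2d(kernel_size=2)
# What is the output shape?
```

Input: (2, 152, 46, 46) -> Output: (2, 152, 23, 23)

Answer: (2, 152, 23, 23)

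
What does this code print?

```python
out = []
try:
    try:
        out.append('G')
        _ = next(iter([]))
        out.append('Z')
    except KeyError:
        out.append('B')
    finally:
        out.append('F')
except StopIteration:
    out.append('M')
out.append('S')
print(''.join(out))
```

Execution trace: 'G' (try body) → 'F' (finally) → 'M' (outer except StopIteration) → 'S' (after the try/except). Output: GFMS

Answer: GFMS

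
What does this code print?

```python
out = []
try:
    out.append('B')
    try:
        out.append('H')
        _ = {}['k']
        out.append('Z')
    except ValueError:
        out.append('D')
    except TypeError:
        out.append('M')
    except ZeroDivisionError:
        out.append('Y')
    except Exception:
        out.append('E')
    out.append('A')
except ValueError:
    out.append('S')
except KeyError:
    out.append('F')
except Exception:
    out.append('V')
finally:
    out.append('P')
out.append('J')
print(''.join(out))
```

Execution trace: 'B' (try body) → 'H' (inner try body) → 'E' (inner except Exception) → 'A' (try body, no exception) → 'P' (finally) → 'J' (after the try/except). Output: BHEAPJ

Answer: BHEAPJ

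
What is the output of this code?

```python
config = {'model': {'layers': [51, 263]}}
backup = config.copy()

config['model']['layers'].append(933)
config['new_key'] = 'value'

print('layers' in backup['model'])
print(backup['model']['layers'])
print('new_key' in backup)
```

Key concept: shallow copy gotcha with nested dict.
Step by step:
`config = {'model': {'layers': [51, 263]}}` → config = {'model': {'layers': [51, 263]}}
`backup = config.copy()` → backup = {'model': {'layers': [51, 263]}}
`config['model']['layers'].append(933)` → config = {'model': {'layers': [51, 263, 933]}}; backup = {'model': {'layers': [51, 263, 933]}}
`config['new_key'] = 'value'` → config = {'model': {'layers': [51, 263, 933]}, 'new_key': 'value'}
`print('layers' in backup['model'])` → prints True
`print(backup['model']['layers'])` → prints [51, 263, 933]
`print('new_key' in backup)` → prints False

Answer:
True
[51, 263, 933]
False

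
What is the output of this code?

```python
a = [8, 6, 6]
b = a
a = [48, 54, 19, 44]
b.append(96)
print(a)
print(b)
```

Key concept: rebinding vs mutation: a is rebound to a new list, b still points at the original.
Step by step:
`a = [8, 6, 6]` → a = [8, 6, 6]
`b = a` → b = [8, 6, 6] (same object as a)
`a = [48, 54, 19, 44]` → a = [48, 54, 19, 44]
`b.append(96)` → b = [8, 6, 6, 96]
`print(a)` → prints [48, 54, 19, 44]
`print(b)` → prints [8, 6, 6, 96]

Answer:
[48, 54, 19, 44]
[8, 6, 6, 96]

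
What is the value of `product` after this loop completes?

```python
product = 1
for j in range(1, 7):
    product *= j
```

6! = 720
`product` takes the values: 1 → 2 → 6 → 24 → 120 → 720

Answer: 720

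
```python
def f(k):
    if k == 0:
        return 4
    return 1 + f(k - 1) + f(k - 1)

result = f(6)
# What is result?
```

f(k) = 1 + 2·f(k-1), f(0)=4. Closed form: (4+1)·2^6 - 1 = 319.

Answer: 319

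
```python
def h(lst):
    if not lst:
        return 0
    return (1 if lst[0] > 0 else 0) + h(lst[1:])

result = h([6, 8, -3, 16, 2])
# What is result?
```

Count of positive elements in [6, 8, -3, 16, 2] = 4

Answer: 4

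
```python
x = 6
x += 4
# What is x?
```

Trace:
`x = 6` → x = 6
`x += 4` → x = 10
So x = 10

Answer: 10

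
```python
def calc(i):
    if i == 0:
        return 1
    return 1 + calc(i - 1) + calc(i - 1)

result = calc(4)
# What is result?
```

calc(i) = 1 + 2·calc(i-1), calc(0)=1. Closed form: (1+1)·2^4 - 1 = 31.

Answer: 31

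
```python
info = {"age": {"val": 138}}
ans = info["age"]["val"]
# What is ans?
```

Trace:
`info = {"age": {"val": 138}}` → info = {'age': {'val': 138}}
`ans = info["age"]["val"]` → ans = 138
So ans = 138

Answer: 138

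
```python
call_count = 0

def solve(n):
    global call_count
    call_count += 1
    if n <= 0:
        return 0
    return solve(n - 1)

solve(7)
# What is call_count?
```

Linear recursion stepping by 1: 8 calls from n=7 down to ≤0.

Answer: 8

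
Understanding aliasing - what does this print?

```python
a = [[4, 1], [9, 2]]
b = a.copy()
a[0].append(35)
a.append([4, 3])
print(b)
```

Key concept: shallow copy with nested lists.
Step by step:
`a = [[4, 1], [9, 2]]` → a = [[4, 1], [9, 2]]
`b = a.copy()` → b = [[4, 1], [9, 2]]
`a[0].append(35)` → a = [[4, 1, 35], [9, 2]]; b = [[4, 1, 35], [9, 2]]
`a.append([4, 3])` → a = [[4, 1, 35], [9, 2], [4, 3]]
`print(b)` → prints [[4, 1, 35], [9, 2]]

Answer: [[4, 1, 35], [9, 2]]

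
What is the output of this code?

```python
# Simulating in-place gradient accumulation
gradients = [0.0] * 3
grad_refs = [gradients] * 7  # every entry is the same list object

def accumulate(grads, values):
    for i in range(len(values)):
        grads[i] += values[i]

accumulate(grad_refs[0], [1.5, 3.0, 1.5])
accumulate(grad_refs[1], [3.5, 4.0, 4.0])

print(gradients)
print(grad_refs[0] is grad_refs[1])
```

Key concept: gradient accumulation aliasing.
Step by step:
`gradients = [0.0] * 3` → gradients = [0.0, 0.0, 0.0]
`grad_refs = [gradients] * 7` → grad_refs = [[0.0, 0.0, 0.0], [0.0, 0.0, 0.0], [0.0, 0.0, 0.0], [0.0, 0.0, 0.0], [0.0, 0.0, 0.0], [0.0, 0.0, 0.0], [0.0, 0.0, 0.0]]
`accumulate(grad_refs[0], [1.5, 3.0, 1.5])` → gradients = [1.5, 3.0, 1.5]; grad_refs = [[1.5, 3.0, 1.5], [1.5, 3.0, 1.5], [1.5, 3.0, 1.5], [1.5, 3.0, 1.5], [1.5, 3.0, 1.5], [1.5, 3.0, 1.5], [1.5, 3.0, 1.5]]
`accumulate(grad_refs[1], [3.5, 4.0, 4.0])` → gradients = [5.0, 7.0, 5.5]; grad_refs = [[5.0, 7.0, 5.5], [5.0, 7.0, 5.5], [5.0, 7.0, 5.5], [5.0, 7.0, 5.5], [5.0, 7.0, 5.5], [5.0, 7.0, 5.5], [5.0, 7.0, 5.5]]
`print(gradients)` → prints [5.0, 7.0, 5.5]
`print(grad_refs[0] is grad_refs[1])` → prints True

Answer:
[5.0, 7.0, 5.5]
True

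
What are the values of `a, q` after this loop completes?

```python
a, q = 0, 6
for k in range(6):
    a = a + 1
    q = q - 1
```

a goes 0→6, q goes 6→0
`a, q` takes the values: (0, 6) → (1, 6) → (1, 5) → (2, 5) → (2, 4) → (3, 4) → (3, 3) → (4, 3) → (4, 2) → (5, 2) → (5, 1) → (6, 1) → (6, 0)

Answer: 6, 0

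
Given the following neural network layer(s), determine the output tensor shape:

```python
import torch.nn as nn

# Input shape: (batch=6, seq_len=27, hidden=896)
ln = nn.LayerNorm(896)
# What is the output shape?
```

Input: (6, 27, 896) -> Output: (6, 27, 896)

Answer: (6, 27, 896)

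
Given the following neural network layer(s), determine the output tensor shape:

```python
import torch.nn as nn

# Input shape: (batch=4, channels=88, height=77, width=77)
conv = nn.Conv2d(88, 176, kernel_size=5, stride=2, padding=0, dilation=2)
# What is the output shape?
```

Input: (4, 88, 77, 77) -> Output: (4, 176, 35, 35)

Answer: (4, 176, 35, 35)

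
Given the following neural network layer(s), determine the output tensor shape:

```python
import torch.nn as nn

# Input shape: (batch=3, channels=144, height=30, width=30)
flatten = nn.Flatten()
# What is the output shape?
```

Input: (3, 144, 30, 30) -> Output: (3, 129600)

Answer: (3, 129600)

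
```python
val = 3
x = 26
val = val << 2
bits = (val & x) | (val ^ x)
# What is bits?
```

Trace:
`val = 3` → val = 3
`x = 26` → x = 26
`val = val << 2` → val = 12
`bits = (val & x) | (val ^ x)` → bits = 30
So bits = 30

Answer: 30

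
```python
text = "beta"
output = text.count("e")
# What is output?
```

Trace:
`text = "beta"` → text = 'beta'
`output = text.count("e")` → output = 1
So output = 1

Answer: 1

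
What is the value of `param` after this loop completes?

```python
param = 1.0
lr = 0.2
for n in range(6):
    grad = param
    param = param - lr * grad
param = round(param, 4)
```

Gradient descent: w = 1.0 * (1 - 0.2)^6
`param` takes the values: 1.0 → 0.8 → 0.64 → 0.512 → 0.4096 → 0.32768 → 0.262144 → 0.2621

Answer: 0.2621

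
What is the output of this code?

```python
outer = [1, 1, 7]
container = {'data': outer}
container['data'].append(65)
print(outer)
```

Key concept: dict holds reference to list.
Step by step:
`outer = [1, 1, 7]` → outer = [1, 1, 7]
`container = {'data': outer}` → container = {'data': [1, 1, 7]}
`container['data'].append(65)` → outer = [1, 1, 7, 65]; container = {'data': [1, 1, 7, 65]}
`print(outer)` → prints [1, 1, 7, 65]

Answer: [1, 1, 7, 65]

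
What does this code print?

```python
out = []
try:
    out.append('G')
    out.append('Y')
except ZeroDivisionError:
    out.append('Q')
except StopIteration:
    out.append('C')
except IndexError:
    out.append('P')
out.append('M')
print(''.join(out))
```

Execution trace: 'G' (try body) → 'Y' (try body, no exception) → 'M' (after the try/except). Output: GYM

Answer: GYM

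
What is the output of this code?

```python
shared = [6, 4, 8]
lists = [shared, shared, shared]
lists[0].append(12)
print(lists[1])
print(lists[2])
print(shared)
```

Key concept: list of same reference.
Step by step:
`shared = [6, 4, 8]` → shared = [6, 4, 8]
`lists = [shared, shared, shared]` → lists = [[6, 4, 8], [6, 4, 8], [6, 4, 8]]
`lists[0].append(12)` → shared = [6, 4, 8, 12]; lists = [[6, 4, 8, 12], [6, 4, 8, 12], [6, 4, 8, 12]]
`print(lists[1])` → prints [6, 4, 8, 12]
`print(lists[2])` → prints [6, 4, 8, 12]
`print(shared)` → prints [6, 4, 8, 12]

Answer:
[6, 4, 8, 12]
[6, 4, 8, 12]
[6, 4, 8, 12]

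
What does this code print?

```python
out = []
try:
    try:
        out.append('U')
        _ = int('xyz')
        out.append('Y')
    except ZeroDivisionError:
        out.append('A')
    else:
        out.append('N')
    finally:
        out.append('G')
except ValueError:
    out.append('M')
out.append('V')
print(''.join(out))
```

Execution trace: 'U' (inner try body) → 'G' (inner finally) → 'M' (outer except ValueError) → 'V' (after the try/except). Output: UGMV

Answer: UGMV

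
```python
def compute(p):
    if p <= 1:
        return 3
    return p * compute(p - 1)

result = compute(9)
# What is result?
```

compute(9) = 9 * 8 * 7 * 6 * 5 * 4 * 3 * 2 * 3 = 1088640

Answer: 1088640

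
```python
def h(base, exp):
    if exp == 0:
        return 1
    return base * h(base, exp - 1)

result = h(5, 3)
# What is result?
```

h(5, 3) = 5 * 5 * 5 = 125

Answer: 125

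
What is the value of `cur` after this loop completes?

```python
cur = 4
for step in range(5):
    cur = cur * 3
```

Multiply by 3, 5 times: 4 * 3^5 = 972
`cur` takes the values: 4 → 12 → 36 → 108 → 324 → 972

Answer: 972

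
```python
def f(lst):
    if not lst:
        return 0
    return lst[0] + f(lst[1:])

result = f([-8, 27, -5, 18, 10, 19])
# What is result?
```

(-8) + 27 + (-5) + 18 + 10 + 19 + 0 = 61

Answer: 61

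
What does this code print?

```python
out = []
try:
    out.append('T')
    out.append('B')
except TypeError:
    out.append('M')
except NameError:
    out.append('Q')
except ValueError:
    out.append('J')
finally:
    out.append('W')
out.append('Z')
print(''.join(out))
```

Execution trace: 'T' (try body) → 'B' (try body, no exception) → 'W' (finally) → 'Z' (after the try/except). Output: TBWZ

Answer: TBWZ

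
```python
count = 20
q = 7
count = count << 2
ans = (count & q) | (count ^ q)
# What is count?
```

Trace:
`count = 20` → count = 20
`q = 7` → q = 7
`count = count << 2` → count = 80
`ans = (count & q) | (count ^ q)` → ans = 87
So count = 80

Answer: 80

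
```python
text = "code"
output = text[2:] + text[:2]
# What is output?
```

Trace:
`text = "code"` → text = 'code'
`output = text[2:] + text[:2]` → output = 'deco'
So output = 'deco'

Answer: 'deco'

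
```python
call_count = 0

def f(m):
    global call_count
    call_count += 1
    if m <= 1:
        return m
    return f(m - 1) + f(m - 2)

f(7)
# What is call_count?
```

Calls(m) = 1 + Calls(m-1) + Calls(m-2); Calls(0)=Calls(1)=1. For m=7 this gives 41.

Answer: 41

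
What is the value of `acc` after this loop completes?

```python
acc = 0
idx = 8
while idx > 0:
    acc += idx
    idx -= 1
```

Sum 8 down to 1
`acc` takes the values: 0 → 8 → 15 → 21 → 26 → 30 → 33 → 35 → 36

Answer: 36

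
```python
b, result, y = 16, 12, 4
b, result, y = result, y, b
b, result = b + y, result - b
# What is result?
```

Trace:
`b, result, y = 16, 12, 4` → b = 16; result = 12; y = 4
`b, result, y = result, y, b` → b = 12; result = 4; y = 16
`b, result = b + y, result - b` → b = 28; result = -8
So result = -8

Answer: -8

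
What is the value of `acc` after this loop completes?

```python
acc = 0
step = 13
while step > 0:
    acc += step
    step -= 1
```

Sum 13 down to 1
`acc` takes the values: 0 → 13 → 25 → 36 → 46 → 55 → 63 → 70 → 76 → 81 → 85 → 88 → 90 → 91

Answer: 91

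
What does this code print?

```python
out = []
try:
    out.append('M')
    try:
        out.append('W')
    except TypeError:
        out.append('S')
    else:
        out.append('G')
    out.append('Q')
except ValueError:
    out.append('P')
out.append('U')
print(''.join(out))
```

Execution trace: 'M' (try body) → 'W' (inner try body, no exception) → 'G' (inner else) → 'Q' (try body, no exception) → 'U' (after the try/except). Output: MWGQU

Answer: MWGQU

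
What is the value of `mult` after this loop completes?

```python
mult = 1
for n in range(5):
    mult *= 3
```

3^5 = 243
`mult` takes the values: 1 → 3 → 9 → 27 → 81 → 243

Answer: 243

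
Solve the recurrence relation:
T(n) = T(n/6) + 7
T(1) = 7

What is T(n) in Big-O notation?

Each step divides n by 6 and adds 7. After log_6(n) steps we reach T(1)=7. So T(n) = 7·log_6(n) + 7 = O(log n).

Answer: O(log n)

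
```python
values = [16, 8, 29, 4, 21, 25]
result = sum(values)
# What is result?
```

Trace:
`values = [16, 8, 29, 4, 21, 25]` → values = [16, 8, 29, 4, 21, 25]
`result = sum(values)` → result = 103
So result = 103

Answer: 103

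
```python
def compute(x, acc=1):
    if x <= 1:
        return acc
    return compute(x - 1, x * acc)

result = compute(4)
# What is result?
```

Accumulator trace (n, acc): (4, 1) -> (3, 4) -> (2, 12) -> (1, 24) -> return 24

Answer: 24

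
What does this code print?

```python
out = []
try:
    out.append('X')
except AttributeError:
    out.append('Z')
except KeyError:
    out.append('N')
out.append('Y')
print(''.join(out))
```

Execution trace: 'X' (try body, no exception) → 'Y' (after the try/except). Output: XY

Answer: XY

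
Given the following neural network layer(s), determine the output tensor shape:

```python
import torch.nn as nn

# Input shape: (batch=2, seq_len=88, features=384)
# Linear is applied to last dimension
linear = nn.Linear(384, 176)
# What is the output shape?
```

Input: (2, 88, 384) -> Output: (2, 88, 176)

Answer: (2, 88, 176)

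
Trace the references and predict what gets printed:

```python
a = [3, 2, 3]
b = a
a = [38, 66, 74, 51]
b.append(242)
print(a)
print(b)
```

Key concept: rebinding vs mutation: a is rebound to a new list, b still points at the original.
Step by step:
`a = [3, 2, 3]` → a = [3, 2, 3]
`b = a` → b = [3, 2, 3] (same object as a)
`a = [38, 66, 74, 51]` → a = [38, 66, 74, 51]
`b.append(242)` → b = [3, 2, 3, 242]
`print(a)` → prints [38, 66, 74, 51]
`print(b)` → prints [3, 2, 3, 242]

Answer:
[38, 66, 74, 51]
[3, 2, 3, 242]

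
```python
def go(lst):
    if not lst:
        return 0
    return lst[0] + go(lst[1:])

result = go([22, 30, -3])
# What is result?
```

22 + 30 + (-3) + 0 = 49

Answer: 49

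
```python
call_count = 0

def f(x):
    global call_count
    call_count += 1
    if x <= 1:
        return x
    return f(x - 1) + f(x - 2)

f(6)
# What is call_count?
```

Calls(x) = 1 + Calls(x-1) + Calls(x-2); Calls(0)=Calls(1)=1. For x=6 this gives 25.

Answer: 25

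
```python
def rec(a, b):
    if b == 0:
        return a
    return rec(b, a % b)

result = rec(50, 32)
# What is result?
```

rec(50, 32) -> rec(32, 18) -> rec(18, 14) -> rec(14, 4) -> rec(4, 2) -> rec(2, 0) -> 2

Answer: 2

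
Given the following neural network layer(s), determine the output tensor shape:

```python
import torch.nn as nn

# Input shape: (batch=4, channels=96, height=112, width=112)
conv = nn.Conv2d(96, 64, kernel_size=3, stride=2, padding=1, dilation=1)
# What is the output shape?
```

Input: (4, 96, 112, 112) -> Output: (4, 64, 56, 56)

Answer: (4, 64, 56, 56)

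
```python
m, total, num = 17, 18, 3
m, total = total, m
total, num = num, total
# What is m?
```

Trace:
`m, total, num = 17, 18, 3` → m = 17; total = 18; num = 3
`m, total = total, m` → m = 18; total = 17
`total, num = num, total` → total = 3; num = 17
So m = 18

Answer: 18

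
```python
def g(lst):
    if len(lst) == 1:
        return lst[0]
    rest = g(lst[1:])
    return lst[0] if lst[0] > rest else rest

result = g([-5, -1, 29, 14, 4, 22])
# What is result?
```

Recursive max over [-5, -1, 29, 14, 4, 22] = 29

Answer: 29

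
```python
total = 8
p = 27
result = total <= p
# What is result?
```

Trace:
`total = 8` → total = 8
`p = 27` → p = 27
`result = total <= p` → result = True
So result = True

Answer: True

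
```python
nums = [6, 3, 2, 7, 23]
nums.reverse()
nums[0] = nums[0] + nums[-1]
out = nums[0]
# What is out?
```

Trace:
`nums = [6, 3, 2, 7, 23]` → nums = [6, 3, 2, 7, 23]
`nums.reverse()` → nums = [23, 7, 2, 3, 6]
`nums[0] = nums[0] + nums[-1]` → nums = [29, 7, 2, 3, 6]
`out = nums[0]` → out = 29
So out = 29

Answer: 29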